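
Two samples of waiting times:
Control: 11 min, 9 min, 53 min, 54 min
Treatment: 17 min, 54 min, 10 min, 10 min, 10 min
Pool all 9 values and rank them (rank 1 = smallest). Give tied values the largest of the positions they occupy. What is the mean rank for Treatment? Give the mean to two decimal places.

5.40

Sorted (ascending): 9, 10, 10, 10, 11, 17, 53, 54, 54
The 3 values of 10 occupy positions 2–4 → each gets rank 4.
The 2 values of 54 occupy positions 8–9 → each gets rank 9.
Treatment values → pooled ranks: 17→6, 54→9, 10→4, 10→4, 10→4
Mean rank = (6 + 9 + 4 + 4 + 4) / 5 = 5.40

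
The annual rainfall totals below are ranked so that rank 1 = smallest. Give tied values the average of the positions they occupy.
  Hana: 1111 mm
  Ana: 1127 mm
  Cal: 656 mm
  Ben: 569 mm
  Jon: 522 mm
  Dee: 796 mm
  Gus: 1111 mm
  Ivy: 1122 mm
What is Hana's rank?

5.5

Sorted (ascending): 522, 569, 656, 796, 1111, 1111, 1122, 1127
The 2 values of 1111 occupy positions 5–6 → average rank (5+6)/2 = 5.5.
Hana has value 1111 mm → rank 5.5.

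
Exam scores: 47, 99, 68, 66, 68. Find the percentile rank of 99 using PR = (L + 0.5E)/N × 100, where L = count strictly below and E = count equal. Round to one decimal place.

90.0

N = 5.
Strictly below 99: 4. Equal to 99: 1.
PR = (4 + 0.5·1)/5 × 100 = 90.0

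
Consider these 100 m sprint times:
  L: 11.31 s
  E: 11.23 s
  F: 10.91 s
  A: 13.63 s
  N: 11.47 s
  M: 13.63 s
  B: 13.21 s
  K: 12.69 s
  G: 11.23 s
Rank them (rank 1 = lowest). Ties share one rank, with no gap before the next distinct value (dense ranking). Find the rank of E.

2

Sorted (ascending): 10.91, 11.23, 11.23, 11.31, 11.47, 12.69, 13.21, 13.63, 13.63
The 2 values of 11.23 share dense rank 2.
The 2 values of 13.63 share dense rank 7.
Remaining distinct values take the next consecutive integers.
E has value 11.23 s → rank 2.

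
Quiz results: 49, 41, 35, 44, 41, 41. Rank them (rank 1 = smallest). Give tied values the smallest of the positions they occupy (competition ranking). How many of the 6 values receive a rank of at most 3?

Sorted (ascending): 35, 41, 41, 41, 44, 49
The 3 values of 41 occupy positions 2–4 → each gets rank 2.
Ranks ≤ 3: {1, 2, 2, 2} → 4 values.

4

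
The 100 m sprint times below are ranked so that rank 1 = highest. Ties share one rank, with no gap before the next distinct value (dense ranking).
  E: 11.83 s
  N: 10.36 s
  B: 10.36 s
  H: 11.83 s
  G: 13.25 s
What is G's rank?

Sorted (descending): 13.25, 11.83, 11.83, 10.36, 10.36
The 2 values of 11.83 share dense rank 2.
The 2 values of 10.36 share dense rank 3.
Remaining distinct values take the next consecutive integers.
G has value 13.25 s → rank 1.

1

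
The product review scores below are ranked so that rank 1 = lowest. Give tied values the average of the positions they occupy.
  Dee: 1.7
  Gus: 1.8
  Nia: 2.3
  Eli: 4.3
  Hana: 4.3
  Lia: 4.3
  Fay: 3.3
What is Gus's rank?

Sorted (ascending): 1.7, 1.8, 2.3, 3.3, 4.3, 4.3, 4.3
The 3 values of 4.3 occupy positions 5–7 → average rank 6.
Gus has value 1.8 → rank 2.

2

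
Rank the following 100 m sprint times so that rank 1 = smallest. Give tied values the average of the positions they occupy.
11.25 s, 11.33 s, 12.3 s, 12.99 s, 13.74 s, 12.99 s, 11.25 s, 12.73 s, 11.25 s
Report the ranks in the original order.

2, 4, 5, 7.5, 9, 7.5, 2, 6, 2

Sorted (ascending): 11.25, 11.25, 11.25, 11.33, 12.3, 12.73, 12.99, 12.99, 13.74
The 3 values of 11.25 occupy positions 1–3 → average rank 2.
The 2 values of 12.99 occupy positions 7–8 → average rank (7+8)/2 = 7.5.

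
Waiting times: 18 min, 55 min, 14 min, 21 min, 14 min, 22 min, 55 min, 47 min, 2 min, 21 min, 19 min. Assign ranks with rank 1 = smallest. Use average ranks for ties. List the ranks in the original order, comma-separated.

Sorted (ascending): 2, 14, 14, 18, 19, 21, 21, 22, 47, 55, 55
The 2 values of 14 occupy positions 2–3 → average rank (2+3)/2 = 2.5.
The 2 values of 21 occupy positions 6–7 → average rank (6+7)/2 = 6.5.
The 2 values of 55 occupy positions 10–11 → average rank (10+11)/2 = 10.5.

4, 10.5, 2.5, 6.5, 2.5, 8, 10.5, 9, 1, 6.5, 5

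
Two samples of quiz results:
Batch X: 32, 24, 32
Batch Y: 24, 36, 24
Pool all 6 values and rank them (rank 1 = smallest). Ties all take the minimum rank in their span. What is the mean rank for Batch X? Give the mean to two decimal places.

Sorted (ascending): 24, 24, 24, 32, 32, 36
The 3 values of 24 occupy positions 1–3 → each gets rank 1.
The 2 values of 32 occupy positions 4–5 → each gets rank 4.
Batch X values → pooled ranks: 32→4, 24→1, 32→4
Mean rank = (4 + 1 + 4) / 3 = 3.00

3.00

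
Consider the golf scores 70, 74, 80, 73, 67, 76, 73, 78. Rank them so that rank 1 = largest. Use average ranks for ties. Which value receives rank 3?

76

Sorted (descending): 80, 78, 76, 74, 73, 73, 70, 67
The 2 values of 73 occupy positions 5–6 → average rank (5+6)/2 = 5.5.
Rank 3 → value 76.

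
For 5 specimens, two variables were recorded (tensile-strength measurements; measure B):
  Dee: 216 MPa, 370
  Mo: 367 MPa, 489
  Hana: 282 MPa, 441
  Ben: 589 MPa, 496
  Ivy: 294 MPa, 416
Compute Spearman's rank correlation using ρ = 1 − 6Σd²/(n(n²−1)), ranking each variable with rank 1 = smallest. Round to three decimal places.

Ranks of variable 1: 1, 4, 2, 5, 3
Ranks of variable 2: 1, 4, 3, 5, 2
d = r₁ − r₂: 0, 0, -1, 0, 1
d²: 0, 0, 1, 0, 1; Σd² = 2
ρ = 1 − 6·2/(5·24) = 1 − 12/120 = 0.900

0.900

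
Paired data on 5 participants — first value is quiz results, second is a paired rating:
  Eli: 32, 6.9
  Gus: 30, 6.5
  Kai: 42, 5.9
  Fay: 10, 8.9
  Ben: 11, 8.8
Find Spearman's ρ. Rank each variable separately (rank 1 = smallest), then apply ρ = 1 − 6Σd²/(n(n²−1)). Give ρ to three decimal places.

Ranks of variable 1: 4, 3, 5, 1, 2
Ranks of variable 2: 3, 2, 1, 5, 4
d = r₁ − r₂: 1, 1, 4, -4, -2
d²: 1, 1, 16, 16, 4; Σd² = 38
ρ = 1 − 6·38/(5·24) = 1 − 228/120 = -0.900

-0.900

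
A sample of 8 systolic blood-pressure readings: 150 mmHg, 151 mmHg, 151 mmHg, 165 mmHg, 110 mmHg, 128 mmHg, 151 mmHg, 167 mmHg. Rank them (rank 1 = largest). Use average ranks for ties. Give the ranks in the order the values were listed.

Sorted (descending): 167, 165, 151, 151, 151, 150, 128, 110
The 3 values of 151 occupy positions 3–5 → average rank 4.

6, 4, 4, 2, 8, 7, 4, 1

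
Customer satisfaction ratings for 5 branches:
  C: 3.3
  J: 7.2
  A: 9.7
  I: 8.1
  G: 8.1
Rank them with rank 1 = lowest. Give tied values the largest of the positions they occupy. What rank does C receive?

Sorted (ascending): 3.3, 7.2, 8.1, 8.1, 9.7
The 2 values of 8.1 occupy positions 3–4 → each gets rank 4.
C has value 3.3 → rank 1.

1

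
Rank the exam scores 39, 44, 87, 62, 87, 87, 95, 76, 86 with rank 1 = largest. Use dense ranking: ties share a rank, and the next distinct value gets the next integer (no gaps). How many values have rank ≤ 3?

5

Sorted (descending): 95, 87, 87, 87, 86, 76, 62, 44, 39
The 3 values of 87 share dense rank 2.
Remaining distinct values take the next consecutive integers.
Ranks ≤ 3: {1, 2, 2, 2, 3} → 5 values.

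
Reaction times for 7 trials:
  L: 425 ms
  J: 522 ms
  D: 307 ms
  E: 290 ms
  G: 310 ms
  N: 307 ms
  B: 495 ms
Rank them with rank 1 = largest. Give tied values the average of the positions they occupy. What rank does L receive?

3

Sorted (descending): 522, 495, 425, 310, 307, 307, 290
The 2 values of 307 occupy positions 5–6 → average rank (5+6)/2 = 5.5.
L has value 425 ms → rank 3.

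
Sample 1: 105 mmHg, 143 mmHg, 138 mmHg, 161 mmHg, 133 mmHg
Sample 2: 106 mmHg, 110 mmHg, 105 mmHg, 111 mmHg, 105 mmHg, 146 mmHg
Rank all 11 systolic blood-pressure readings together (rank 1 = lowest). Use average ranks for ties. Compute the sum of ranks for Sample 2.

Sorted (ascending): 105, 105, 105, 106, 110, 111, 133, 138, 143, 146, 161
The 3 values of 105 occupy positions 1–3 → average rank 2.
Sample 2 values → pooled ranks: 106→4, 110→5, 105→2, 111→6, 105→2, 146→10
Rank sum = 4 + 5 + 2 + 6 + 2 + 10 = 29

29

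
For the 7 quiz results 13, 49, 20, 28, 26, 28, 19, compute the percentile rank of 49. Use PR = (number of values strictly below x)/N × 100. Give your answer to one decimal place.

85.7

N = 7.
Strictly below 49: 6. Equal to 49: 1.
PR = 6/7 × 100 = 85.7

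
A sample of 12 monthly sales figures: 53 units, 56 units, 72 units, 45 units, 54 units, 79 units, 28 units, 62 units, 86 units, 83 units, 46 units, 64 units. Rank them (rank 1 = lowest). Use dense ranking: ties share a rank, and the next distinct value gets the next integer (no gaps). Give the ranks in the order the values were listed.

4, 6, 9, 2, 5, 10, 1, 7, 12, 11, 3, 8

Sorted (ascending): 28, 45, 46, 53, 54, 56, 62, 64, 72, 79, 83, 86
No ties — each value takes its position as its rank.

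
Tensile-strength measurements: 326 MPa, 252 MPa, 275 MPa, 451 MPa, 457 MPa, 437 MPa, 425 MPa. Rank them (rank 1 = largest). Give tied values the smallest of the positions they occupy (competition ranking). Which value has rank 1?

Sorted (descending): 457, 451, 437, 425, 326, 275, 252
No ties — each value takes its position as its rank.
Rank 1 → value 457.

457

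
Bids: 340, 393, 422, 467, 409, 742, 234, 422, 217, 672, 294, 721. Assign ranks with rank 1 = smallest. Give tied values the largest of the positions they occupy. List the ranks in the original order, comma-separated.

4, 5, 8, 9, 6, 12, 2, 8, 1, 10, 3, 11

Sorted (ascending): 217, 234, 294, 340, 393, 409, 422, 422, 467, 672, 721, 742
The 2 values of 422 occupy positions 7–8 → each gets rank 8.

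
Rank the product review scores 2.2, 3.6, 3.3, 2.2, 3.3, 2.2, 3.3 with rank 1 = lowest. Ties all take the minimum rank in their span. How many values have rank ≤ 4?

Sorted (ascending): 2.2, 2.2, 2.2, 3.3, 3.3, 3.3, 3.6
The 3 values of 2.2 occupy positions 1–3 → each gets rank 1.
The 3 values of 3.3 occupy positions 4–6 → each gets rank 4.
Ranks ≤ 4: {1, 1, 1, 4, 4, 4} → 6 values.

6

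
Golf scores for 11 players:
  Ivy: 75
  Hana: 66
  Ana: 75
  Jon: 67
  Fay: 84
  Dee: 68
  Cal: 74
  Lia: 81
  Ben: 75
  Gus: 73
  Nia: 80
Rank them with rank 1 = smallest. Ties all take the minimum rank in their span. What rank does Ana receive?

6

Sorted (ascending): 66, 67, 68, 73, 74, 75, 75, 75, 80, 81, 84
The 3 values of 75 occupy positions 6–8 → each gets rank 6.
Ana has value 75 → rank 6.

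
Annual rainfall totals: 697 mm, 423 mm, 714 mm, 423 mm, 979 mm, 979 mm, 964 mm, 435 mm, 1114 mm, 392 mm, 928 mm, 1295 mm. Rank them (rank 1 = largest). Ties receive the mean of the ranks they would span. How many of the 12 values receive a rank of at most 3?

Sorted (descending): 1295, 1114, 979, 979, 964, 928, 714, 697, 435, 423, 423, 392
The 2 values of 979 occupy positions 3–4 → average rank (3+4)/2 = 3.5.
The 2 values of 423 occupy positions 10–11 → average rank (10+11)/2 = 10.5.
Ranks ≤ 3: {1, 2} → 2 values.

2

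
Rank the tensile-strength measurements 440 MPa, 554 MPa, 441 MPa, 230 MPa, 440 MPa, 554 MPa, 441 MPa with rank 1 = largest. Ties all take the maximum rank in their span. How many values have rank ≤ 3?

Sorted (descending): 554, 554, 441, 441, 440, 440, 230
The 2 values of 554 occupy positions 1–2 → each gets rank 2.
The 2 values of 441 occupy positions 3–4 → each gets rank 4.
The 2 values of 440 occupy positions 5–6 → each gets rank 6.
Ranks ≤ 3: {2, 2} → 2 values.

2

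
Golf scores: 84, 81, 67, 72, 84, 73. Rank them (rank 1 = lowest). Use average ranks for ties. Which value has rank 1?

67

Sorted (ascending): 67, 72, 73, 81, 84, 84
The 2 values of 84 occupy positions 5–6 → average rank (5+6)/2 = 5.5.
Rank 1 → value 67.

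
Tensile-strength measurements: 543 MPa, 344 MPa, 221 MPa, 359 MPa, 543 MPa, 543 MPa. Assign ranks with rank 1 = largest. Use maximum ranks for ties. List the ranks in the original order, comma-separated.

Sorted (descending): 543, 543, 543, 359, 344, 221
The 3 values of 543 occupy positions 1–3 → each gets rank 3.

3, 5, 6, 4, 3, 3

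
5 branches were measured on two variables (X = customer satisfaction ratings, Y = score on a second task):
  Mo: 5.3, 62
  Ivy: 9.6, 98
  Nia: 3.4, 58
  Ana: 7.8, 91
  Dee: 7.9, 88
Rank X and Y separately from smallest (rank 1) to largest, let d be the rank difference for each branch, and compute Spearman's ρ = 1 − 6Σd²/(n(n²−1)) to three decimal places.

0.900

Ranks of variable 1: 2, 5, 1, 3, 4
Ranks of variable 2: 2, 5, 1, 4, 3
d = r₁ − r₂: 0, 0, 0, -1, 1
d²: 0, 0, 0, 1, 1; Σd² = 2
ρ = 1 − 6·2/(5·24) = 1 − 12/120 = 0.900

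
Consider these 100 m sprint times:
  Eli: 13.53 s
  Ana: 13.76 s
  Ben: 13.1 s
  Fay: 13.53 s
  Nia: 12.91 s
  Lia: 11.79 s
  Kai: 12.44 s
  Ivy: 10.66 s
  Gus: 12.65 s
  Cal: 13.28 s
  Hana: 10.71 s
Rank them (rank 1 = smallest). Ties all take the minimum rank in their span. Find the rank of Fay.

Sorted (ascending): 10.66, 10.71, 11.79, 12.44, 12.65, 12.91, 13.1, 13.28, 13.53, 13.53, 13.76
The 2 values of 13.53 occupy positions 9–10 → each gets rank 9.
Fay has value 13.53 s → rank 9.

9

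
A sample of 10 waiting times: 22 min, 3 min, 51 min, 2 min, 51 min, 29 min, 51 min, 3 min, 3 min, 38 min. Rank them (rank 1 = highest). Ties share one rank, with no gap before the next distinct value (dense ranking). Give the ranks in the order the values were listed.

4, 5, 1, 6, 1, 3, 1, 5, 5, 2

Sorted (descending): 51, 51, 51, 38, 29, 22, 3, 3, 3, 2
The 3 values of 51 share dense rank 1.
The 3 values of 3 share dense rank 5.
Remaining distinct values take the next consecutive integers.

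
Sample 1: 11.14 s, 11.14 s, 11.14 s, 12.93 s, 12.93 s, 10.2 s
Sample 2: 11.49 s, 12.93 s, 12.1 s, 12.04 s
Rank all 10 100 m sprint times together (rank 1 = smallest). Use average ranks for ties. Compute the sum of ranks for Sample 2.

27

Sorted (ascending): 10.2, 11.14, 11.14, 11.14, 11.49, 12.04, 12.1, 12.93, 12.93, 12.93
The 3 values of 11.14 occupy positions 2–4 → average rank 3.
The 3 values of 12.93 occupy positions 8–10 → average rank 9.
Sample 2 values → pooled ranks: 11.49→5, 12.93→9, 12.1→7, 12.04→6
Rank sum = 5 + 9 + 7 + 6 = 27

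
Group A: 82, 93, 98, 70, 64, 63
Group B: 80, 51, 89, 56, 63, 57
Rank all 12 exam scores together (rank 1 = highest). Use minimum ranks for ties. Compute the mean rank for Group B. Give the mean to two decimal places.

Sorted (descending): 98, 93, 89, 82, 80, 70, 64, 63, 63, 57, 56, 51
The 2 values of 63 occupy positions 8–9 → each gets rank 8.
Group B values → pooled ranks: 80→5, 51→12, 89→3, 56→11, 63→8, 57→10
Mean rank = (5 + 12 + 3 + 11 + 8 + 10) / 6 = 8.17

8.17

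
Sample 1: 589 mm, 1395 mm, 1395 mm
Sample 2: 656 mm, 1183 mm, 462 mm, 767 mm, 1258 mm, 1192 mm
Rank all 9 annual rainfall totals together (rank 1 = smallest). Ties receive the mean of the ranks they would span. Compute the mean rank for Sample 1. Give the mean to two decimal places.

6.33

Sorted (ascending): 462, 589, 656, 767, 1183, 1192, 1258, 1395, 1395
The 2 values of 1395 occupy positions 8–9 → average rank (8+9)/2 = 8.5.
Sample 1 values → pooled ranks: 589→2, 1395→8.5, 1395→8.5
Mean rank = (2 + 8.5 + 8.5) / 3 = 6.33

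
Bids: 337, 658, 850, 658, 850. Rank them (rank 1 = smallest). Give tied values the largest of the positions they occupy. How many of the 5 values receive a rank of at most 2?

1

Sorted (ascending): 337, 658, 658, 850, 850
The 2 values of 658 occupy positions 2–3 → each gets rank 3.
The 2 values of 850 occupy positions 4–5 → each gets rank 5.
Ranks ≤ 2: {1} → 1 value.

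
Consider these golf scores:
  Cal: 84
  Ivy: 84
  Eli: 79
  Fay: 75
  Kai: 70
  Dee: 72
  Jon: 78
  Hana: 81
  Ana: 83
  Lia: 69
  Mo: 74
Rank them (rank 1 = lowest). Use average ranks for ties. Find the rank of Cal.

Sorted (ascending): 69, 70, 72, 74, 75, 78, 79, 81, 83, 84, 84
The 2 values of 84 occupy positions 10–11 → average rank (10+11)/2 = 10.5.
Cal has value 84 → rank 10.5.

10.5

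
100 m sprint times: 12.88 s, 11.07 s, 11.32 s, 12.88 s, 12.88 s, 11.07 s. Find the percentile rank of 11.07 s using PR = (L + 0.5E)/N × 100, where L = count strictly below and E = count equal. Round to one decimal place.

N = 6.
Strictly below 11.07: 0. Equal to 11.07: 2.
PR = (0 + 0.5·2)/6 × 100 = 16.7

16.7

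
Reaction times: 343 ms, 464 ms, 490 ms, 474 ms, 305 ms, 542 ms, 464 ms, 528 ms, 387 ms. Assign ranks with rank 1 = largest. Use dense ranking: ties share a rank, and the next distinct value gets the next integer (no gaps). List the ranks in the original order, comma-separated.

7, 5, 3, 4, 8, 1, 5, 2, 6

Sorted (descending): 542, 528, 490, 474, 464, 464, 387, 343, 305
The 2 values of 464 share dense rank 5.
Remaining distinct values take the next consecutive integers.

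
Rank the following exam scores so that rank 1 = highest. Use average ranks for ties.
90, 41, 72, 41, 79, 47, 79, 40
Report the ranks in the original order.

1, 6.5, 4, 6.5, 2.5, 5, 2.5, 8

Sorted (descending): 90, 79, 79, 72, 47, 41, 41, 40
The 2 values of 79 occupy positions 2–3 → average rank (2+3)/2 = 2.5.
The 2 values of 41 occupy positions 6–7 → average rank (6+7)/2 = 6.5.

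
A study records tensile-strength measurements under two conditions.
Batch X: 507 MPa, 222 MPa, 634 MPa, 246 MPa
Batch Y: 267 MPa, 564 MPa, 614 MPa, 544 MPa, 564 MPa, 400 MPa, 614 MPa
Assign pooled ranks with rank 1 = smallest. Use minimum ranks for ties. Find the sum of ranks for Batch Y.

Sorted (ascending): 222, 246, 267, 400, 507, 544, 564, 564, 614, 614, 634
The 2 values of 564 occupy positions 7–8 → each gets rank 7.
The 2 values of 614 occupy positions 9–10 → each gets rank 9.
Batch Y values → pooled ranks: 267→3, 564→7, 614→9, 544→6, 564→7, 400→4, 614→9
Rank sum = 3 + 7 + 9 + 6 + 7 + 4 + 9 = 45

45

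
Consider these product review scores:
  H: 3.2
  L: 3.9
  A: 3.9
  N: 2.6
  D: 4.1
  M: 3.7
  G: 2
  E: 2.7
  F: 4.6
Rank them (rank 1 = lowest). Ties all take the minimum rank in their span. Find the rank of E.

Sorted (ascending): 2, 2.6, 2.7, 3.2, 3.7, 3.9, 3.9, 4.1, 4.6
The 2 values of 3.9 occupy positions 6–7 → each gets rank 6.
E has value 2.7 → rank 3.

3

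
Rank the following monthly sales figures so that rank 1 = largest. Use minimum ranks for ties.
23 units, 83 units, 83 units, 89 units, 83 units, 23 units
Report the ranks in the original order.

5, 2, 2, 1, 2, 5

Sorted (descending): 89, 83, 83, 83, 23, 23
The 3 values of 83 occupy positions 2–4 → each gets rank 2.
The 2 values of 23 occupy positions 5–6 → each gets rank 5.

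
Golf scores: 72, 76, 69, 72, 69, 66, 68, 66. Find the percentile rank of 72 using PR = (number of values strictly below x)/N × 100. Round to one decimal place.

N = 8.
Strictly below 72: 5. Equal to 72: 2.
PR = 5/8 × 100 = 62.5

62.5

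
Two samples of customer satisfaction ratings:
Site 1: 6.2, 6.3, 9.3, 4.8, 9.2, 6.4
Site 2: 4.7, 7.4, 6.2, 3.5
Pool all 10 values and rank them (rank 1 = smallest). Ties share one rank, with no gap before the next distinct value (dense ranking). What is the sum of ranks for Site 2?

Sorted (ascending): 3.5, 4.7, 4.8, 6.2, 6.2, 6.3, 6.4, 7.4, 9.2, 9.3
The 2 values of 6.2 share dense rank 4.
Remaining distinct values take the next consecutive integers.
Site 2 values → pooled ranks: 4.7→2, 7.4→7, 6.2→4, 3.5→1
Rank sum = 2 + 7 + 4 + 1 = 14

14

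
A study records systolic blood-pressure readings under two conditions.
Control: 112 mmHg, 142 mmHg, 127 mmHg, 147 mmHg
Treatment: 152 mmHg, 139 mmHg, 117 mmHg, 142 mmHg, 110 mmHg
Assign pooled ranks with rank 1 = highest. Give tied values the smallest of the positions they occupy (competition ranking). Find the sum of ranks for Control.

19

Sorted (descending): 152, 147, 142, 142, 139, 127, 117, 112, 110
The 2 values of 142 occupy positions 3–4 → each gets rank 3.
Control values → pooled ranks: 112→8, 142→3, 127→6, 147→2
Rank sum = 8 + 3 + 6 + 2 = 19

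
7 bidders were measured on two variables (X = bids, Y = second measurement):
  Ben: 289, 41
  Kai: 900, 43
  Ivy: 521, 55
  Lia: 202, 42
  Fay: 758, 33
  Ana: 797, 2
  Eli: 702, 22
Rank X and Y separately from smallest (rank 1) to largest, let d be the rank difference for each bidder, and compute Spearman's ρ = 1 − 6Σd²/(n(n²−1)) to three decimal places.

-0.250

Ranks of variable 1: 2, 7, 3, 1, 5, 6, 4
Ranks of variable 2: 4, 6, 7, 5, 3, 1, 2
d = r₁ − r₂: -2, 1, -4, -4, 2, 5, 2
d²: 4, 1, 16, 16, 4, 25, 4; Σd² = 70
ρ = 1 − 6·70/(7·48) = 1 − 420/336 = -0.250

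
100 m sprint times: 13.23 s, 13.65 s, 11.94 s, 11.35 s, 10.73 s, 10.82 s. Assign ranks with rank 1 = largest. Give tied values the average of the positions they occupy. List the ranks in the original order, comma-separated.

2, 1, 3, 4, 6, 5

Sorted (descending): 13.65, 13.23, 11.94, 11.35, 10.82, 10.73
No ties — each value takes its position as its rank.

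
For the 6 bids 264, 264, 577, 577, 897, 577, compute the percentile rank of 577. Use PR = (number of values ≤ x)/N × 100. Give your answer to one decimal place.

83.3

N = 6.
Strictly below 577: 2. Equal to 577: 3.
PR = 5/6 × 100 = 83.3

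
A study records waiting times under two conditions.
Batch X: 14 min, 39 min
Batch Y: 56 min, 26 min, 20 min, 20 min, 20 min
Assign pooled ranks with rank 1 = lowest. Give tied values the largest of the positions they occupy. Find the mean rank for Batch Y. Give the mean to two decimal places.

4.80

Sorted (ascending): 14, 20, 20, 20, 26, 39, 56
The 3 values of 20 occupy positions 2–4 → each gets rank 4.
Batch Y values → pooled ranks: 56→7, 26→5, 20→4, 20→4, 20→4
Mean rank = (7 + 5 + 4 + 4 + 4) / 5 = 4.80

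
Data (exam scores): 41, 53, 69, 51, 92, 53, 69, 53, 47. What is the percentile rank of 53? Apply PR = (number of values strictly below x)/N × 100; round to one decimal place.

33.3

N = 9.
Strictly below 53: 3. Equal to 53: 3.
PR = 3/9 × 100 = 33.3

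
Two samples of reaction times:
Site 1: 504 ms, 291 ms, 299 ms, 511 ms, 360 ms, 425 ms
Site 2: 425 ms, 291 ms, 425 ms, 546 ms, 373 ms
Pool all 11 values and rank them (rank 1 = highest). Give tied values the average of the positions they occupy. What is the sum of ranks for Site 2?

Sorted (descending): 546, 511, 504, 425, 425, 425, 373, 360, 299, 291, 291
The 3 values of 425 occupy positions 4–6 → average rank 5.
The 2 values of 291 occupy positions 10–11 → average rank (10+11)/2 = 10.5.
Site 2 values → pooled ranks: 425→5, 291→10.5, 425→5, 546→1, 373→7
Rank sum = 5 + 10.5 + 5 + 1 + 7 = 28.5

28.5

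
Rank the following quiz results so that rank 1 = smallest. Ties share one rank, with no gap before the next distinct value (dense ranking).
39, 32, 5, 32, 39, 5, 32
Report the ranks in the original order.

Sorted (ascending): 5, 5, 32, 32, 32, 39, 39
The 2 values of 5 share dense rank 1.
The 3 values of 32 share dense rank 2.
The 2 values of 39 share dense rank 3.

3, 2, 1, 2, 3, 1, 2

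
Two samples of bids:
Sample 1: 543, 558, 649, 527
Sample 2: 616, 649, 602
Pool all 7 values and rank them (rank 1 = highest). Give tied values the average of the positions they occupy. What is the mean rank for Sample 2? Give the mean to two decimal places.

2.83

Sorted (descending): 649, 649, 616, 602, 558, 543, 527
The 2 values of 649 occupy positions 1–2 → average rank (1+2)/2 = 1.5.
Sample 2 values → pooled ranks: 616→3, 649→1.5, 602→4
Mean rank = (3 + 1.5 + 4) / 3 = 2.83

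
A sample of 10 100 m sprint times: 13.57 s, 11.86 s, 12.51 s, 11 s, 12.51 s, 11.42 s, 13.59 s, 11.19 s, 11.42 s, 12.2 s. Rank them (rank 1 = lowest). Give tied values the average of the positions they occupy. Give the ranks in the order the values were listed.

Sorted (ascending): 11, 11.19, 11.42, 11.42, 11.86, 12.2, 12.51, 12.51, 13.57, 13.59
The 2 values of 11.42 occupy positions 3–4 → average rank (3+4)/2 = 3.5.
The 2 values of 12.51 occupy positions 7–8 → average rank (7+8)/2 = 7.5.

9, 5, 7.5, 1, 7.5, 3.5, 10, 2, 3.5, 6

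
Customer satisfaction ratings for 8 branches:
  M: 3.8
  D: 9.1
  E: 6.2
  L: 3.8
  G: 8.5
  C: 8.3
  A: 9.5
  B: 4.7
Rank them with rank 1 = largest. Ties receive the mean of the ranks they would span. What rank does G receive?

Sorted (descending): 9.5, 9.1, 8.5, 8.3, 6.2, 4.7, 3.8, 3.8
The 2 values of 3.8 occupy positions 7–8 → average rank (7+8)/2 = 7.5.
G has value 8.5 → rank 3.

3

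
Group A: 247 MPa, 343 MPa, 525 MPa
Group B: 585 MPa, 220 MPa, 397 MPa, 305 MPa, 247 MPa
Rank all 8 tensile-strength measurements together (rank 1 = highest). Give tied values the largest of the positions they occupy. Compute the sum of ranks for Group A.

Sorted (descending): 585, 525, 397, 343, 305, 247, 247, 220
The 2 values of 247 occupy positions 6–7 → each gets rank 7.
Group A values → pooled ranks: 247→7, 343→4, 525→2
Rank sum = 7 + 4 + 2 = 13

13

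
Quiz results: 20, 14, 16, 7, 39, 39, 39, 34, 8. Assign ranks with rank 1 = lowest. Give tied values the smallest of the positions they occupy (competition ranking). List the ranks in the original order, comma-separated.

5, 3, 4, 1, 7, 7, 7, 6, 2

Sorted (ascending): 7, 8, 14, 16, 20, 34, 39, 39, 39
The 3 values of 39 occupy positions 7–9 → each gets rank 7.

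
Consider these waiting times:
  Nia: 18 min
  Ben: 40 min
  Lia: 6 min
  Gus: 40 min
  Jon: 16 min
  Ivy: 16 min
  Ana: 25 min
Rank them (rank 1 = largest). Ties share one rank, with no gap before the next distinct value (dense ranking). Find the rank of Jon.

Sorted (descending): 40, 40, 25, 18, 16, 16, 6
The 2 values of 40 share dense rank 1.
The 2 values of 16 share dense rank 4.
Remaining distinct values take the next consecutive integers.
Jon has value 16 min → rank 4.

4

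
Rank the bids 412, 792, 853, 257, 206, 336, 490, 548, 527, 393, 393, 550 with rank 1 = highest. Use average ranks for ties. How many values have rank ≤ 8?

Sorted (descending): 853, 792, 550, 548, 527, 490, 412, 393, 393, 336, 257, 206
The 2 values of 393 occupy positions 8–9 → average rank (8+9)/2 = 8.5.
Ranks ≤ 8: {1, 2, 3, 4, 5, 6, 7} → 7 values.

7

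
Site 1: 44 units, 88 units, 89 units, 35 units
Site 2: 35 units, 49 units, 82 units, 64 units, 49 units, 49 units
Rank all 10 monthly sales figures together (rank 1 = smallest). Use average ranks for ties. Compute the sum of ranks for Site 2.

Sorted (ascending): 35, 35, 44, 49, 49, 49, 64, 82, 88, 89
The 2 values of 35 occupy positions 1–2 → average rank (1+2)/2 = 1.5.
The 3 values of 49 occupy positions 4–6 → average rank 5.
Site 2 values → pooled ranks: 35→1.5, 49→5, 82→8, 64→7, 49→5, 49→5
Rank sum = 1.5 + 5 + 8 + 7 + 5 + 5 = 31.5

31.5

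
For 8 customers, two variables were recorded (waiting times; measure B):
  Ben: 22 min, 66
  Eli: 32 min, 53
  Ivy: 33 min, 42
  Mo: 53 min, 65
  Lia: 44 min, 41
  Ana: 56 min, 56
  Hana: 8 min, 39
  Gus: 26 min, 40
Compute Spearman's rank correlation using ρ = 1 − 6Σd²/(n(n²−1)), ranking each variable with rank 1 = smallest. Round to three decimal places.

0.381

Ranks of variable 1: 2, 4, 5, 7, 6, 8, 1, 3
Ranks of variable 2: 8, 5, 4, 7, 3, 6, 1, 2
d = r₁ − r₂: -6, -1, 1, 0, 3, 2, 0, 1
d²: 36, 1, 1, 0, 9, 4, 0, 1; Σd² = 52
ρ = 1 − 6·52/(8·63) = 1 − 312/504 = 0.381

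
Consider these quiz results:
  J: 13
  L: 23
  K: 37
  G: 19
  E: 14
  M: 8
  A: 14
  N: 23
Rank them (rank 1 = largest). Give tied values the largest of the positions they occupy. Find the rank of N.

Sorted (descending): 37, 23, 23, 19, 14, 14, 13, 8
The 2 values of 23 occupy positions 2–3 → each gets rank 3.
The 2 values of 14 occupy positions 5–6 → each gets rank 6.
N has value 23 → rank 3.

3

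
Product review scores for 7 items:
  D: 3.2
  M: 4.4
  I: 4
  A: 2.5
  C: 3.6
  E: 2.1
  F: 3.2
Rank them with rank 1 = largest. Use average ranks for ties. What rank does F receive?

Sorted (descending): 4.4, 4, 3.6, 3.2, 3.2, 2.5, 2.1
The 2 values of 3.2 occupy positions 4–5 → average rank (4+5)/2 = 4.5.
F has value 3.2 → rank 4.5.

4.5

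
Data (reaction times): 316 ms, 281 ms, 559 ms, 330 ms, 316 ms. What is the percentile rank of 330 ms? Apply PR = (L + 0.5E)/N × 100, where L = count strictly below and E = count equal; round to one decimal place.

70.0

N = 5.
Strictly below 330: 3. Equal to 330: 1.
PR = (3 + 0.5·1)/5 × 100 = 70.0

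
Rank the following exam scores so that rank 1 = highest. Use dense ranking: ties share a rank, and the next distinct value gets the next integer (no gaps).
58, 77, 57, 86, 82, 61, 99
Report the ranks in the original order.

Sorted (descending): 99, 86, 82, 77, 61, 58, 57
No ties — each value takes its position as its rank.

6, 4, 7, 2, 3, 5, 1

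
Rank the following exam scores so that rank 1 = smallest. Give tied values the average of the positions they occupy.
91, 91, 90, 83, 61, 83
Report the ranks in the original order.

5.5, 5.5, 4, 2.5, 1, 2.5

Sorted (ascending): 61, 83, 83, 90, 91, 91
The 2 values of 83 occupy positions 2–3 → average rank (2+3)/2 = 2.5.
The 2 values of 91 occupy positions 5–6 → average rank (5+6)/2 = 5.5.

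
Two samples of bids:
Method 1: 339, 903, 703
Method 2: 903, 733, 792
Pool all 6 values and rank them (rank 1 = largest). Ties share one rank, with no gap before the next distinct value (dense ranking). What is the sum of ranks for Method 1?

Sorted (descending): 903, 903, 792, 733, 703, 339
The 2 values of 903 share dense rank 1.
Remaining distinct values take the next consecutive integers.
Method 1 values → pooled ranks: 339→5, 903→1, 703→4
Rank sum = 5 + 1 + 4 = 10

10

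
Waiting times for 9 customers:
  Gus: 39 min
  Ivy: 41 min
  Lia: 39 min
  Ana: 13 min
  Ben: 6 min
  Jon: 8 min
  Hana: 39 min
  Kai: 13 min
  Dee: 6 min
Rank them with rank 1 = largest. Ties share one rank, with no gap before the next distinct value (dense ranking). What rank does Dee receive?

Sorted (descending): 41, 39, 39, 39, 13, 13, 8, 6, 6
The 3 values of 39 share dense rank 2.
The 2 values of 13 share dense rank 3.
The 2 values of 6 share dense rank 5.
Remaining distinct values take the next consecutive integers.
Dee has value 6 min → rank 5.

5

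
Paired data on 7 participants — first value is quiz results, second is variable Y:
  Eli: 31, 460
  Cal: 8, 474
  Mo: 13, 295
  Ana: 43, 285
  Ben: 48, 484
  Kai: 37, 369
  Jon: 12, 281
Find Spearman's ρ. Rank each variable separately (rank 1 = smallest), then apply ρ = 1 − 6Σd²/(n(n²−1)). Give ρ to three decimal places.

0.214

Ranks of variable 1: 4, 1, 3, 6, 7, 5, 2
Ranks of variable 2: 5, 6, 3, 2, 7, 4, 1
d = r₁ − r₂: -1, -5, 0, 4, 0, 1, 1
d²: 1, 25, 0, 16, 0, 1, 1; Σd² = 44
ρ = 1 − 6·44/(7·48) = 1 − 264/336 = 0.214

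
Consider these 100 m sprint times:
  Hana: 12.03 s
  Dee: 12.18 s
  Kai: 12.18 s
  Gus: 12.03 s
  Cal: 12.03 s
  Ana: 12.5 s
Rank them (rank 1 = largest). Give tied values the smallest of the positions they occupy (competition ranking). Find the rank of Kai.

Sorted (descending): 12.5, 12.18, 12.18, 12.03, 12.03, 12.03
The 2 values of 12.18 occupy positions 2–3 → each gets rank 2.
The 3 values of 12.03 occupy positions 4–6 → each gets rank 4.
Kai has value 12.18 s → rank 2.

2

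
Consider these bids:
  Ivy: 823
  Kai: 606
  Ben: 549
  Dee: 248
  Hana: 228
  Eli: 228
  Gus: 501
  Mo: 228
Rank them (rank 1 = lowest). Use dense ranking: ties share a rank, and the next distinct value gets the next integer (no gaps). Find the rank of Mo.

Sorted (ascending): 228, 228, 228, 248, 501, 549, 606, 823
The 3 values of 228 share dense rank 1.
Remaining distinct values take the next consecutive integers.
Mo has value 228 → rank 1.

1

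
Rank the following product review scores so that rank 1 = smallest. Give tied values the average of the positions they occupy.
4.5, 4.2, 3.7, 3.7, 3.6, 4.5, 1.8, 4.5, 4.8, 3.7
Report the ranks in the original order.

Sorted (ascending): 1.8, 3.6, 3.7, 3.7, 3.7, 4.2, 4.5, 4.5, 4.5, 4.8
The 3 values of 3.7 occupy positions 3–5 → average rank 4.
The 3 values of 4.5 occupy positions 7–9 → average rank 8.

8, 6, 4, 4, 2, 8, 1, 8, 10, 4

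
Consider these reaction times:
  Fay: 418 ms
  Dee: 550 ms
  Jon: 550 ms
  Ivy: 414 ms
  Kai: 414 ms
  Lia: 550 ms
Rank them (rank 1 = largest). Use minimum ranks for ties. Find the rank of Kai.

Sorted (descending): 550, 550, 550, 418, 414, 414
The 3 values of 550 occupy positions 1–3 → each gets rank 1.
The 2 values of 414 occupy positions 5–6 → each gets rank 5.
Kai has value 414 ms → rank 5.

5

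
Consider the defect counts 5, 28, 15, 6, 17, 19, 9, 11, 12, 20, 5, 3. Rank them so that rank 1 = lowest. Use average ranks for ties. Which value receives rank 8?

Sorted (ascending): 3, 5, 5, 6, 9, 11, 12, 15, 17, 19, 20, 28
The 2 values of 5 occupy positions 2–3 → average rank (2+3)/2 = 2.5.
Rank 8 → value 15.

15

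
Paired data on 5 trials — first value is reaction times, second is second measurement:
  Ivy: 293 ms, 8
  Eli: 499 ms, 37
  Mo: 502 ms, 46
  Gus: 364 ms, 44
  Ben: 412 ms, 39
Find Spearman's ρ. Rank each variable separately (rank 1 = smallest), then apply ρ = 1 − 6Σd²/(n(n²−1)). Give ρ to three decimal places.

Ranks of variable 1: 1, 4, 5, 2, 3
Ranks of variable 2: 1, 2, 5, 4, 3
d = r₁ − r₂: 0, 2, 0, -2, 0
d²: 0, 4, 0, 4, 0; Σd² = 8
ρ = 1 − 6·8/(5·24) = 1 − 48/120 = 0.600

0.600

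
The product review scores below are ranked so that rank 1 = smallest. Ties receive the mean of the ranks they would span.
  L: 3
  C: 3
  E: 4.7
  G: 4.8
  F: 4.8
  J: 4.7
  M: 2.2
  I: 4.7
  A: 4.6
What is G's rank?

Sorted (ascending): 2.2, 3, 3, 4.6, 4.7, 4.7, 4.7, 4.8, 4.8
The 2 values of 3 occupy positions 2–3 → average rank (2+3)/2 = 2.5.
The 3 values of 4.7 occupy positions 5–7 → average rank 6.
The 2 values of 4.8 occupy positions 8–9 → average rank (8+9)/2 = 8.5.
G has value 4.8 → rank 8.5.

8.5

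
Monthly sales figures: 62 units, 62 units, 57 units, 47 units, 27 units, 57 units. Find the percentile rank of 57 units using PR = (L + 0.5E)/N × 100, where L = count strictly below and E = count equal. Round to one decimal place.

N = 6.
Strictly below 57: 2. Equal to 57: 2.
PR = (2 + 0.5·2)/6 × 100 = 50.0

50.0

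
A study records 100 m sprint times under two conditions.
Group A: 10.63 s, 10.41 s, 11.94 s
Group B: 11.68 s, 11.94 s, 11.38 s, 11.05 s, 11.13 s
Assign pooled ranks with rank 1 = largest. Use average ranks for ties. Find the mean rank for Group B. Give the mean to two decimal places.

Sorted (descending): 11.94, 11.94, 11.68, 11.38, 11.13, 11.05, 10.63, 10.41
The 2 values of 11.94 occupy positions 1–2 → average rank (1+2)/2 = 1.5.
Group B values → pooled ranks: 11.68→3, 11.94→1.5, 11.38→4, 11.05→6, 11.13→5
Mean rank = (3 + 1.5 + 4 + 6 + 5) / 5 = 3.90

3.90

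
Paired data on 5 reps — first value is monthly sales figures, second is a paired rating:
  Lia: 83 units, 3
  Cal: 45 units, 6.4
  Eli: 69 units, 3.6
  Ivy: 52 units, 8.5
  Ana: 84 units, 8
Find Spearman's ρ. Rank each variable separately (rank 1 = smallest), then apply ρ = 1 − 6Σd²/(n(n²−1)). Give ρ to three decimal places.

-0.200

Ranks of variable 1: 4, 1, 3, 2, 5
Ranks of variable 2: 1, 3, 2, 5, 4
d = r₁ − r₂: 3, -2, 1, -3, 1
d²: 9, 4, 1, 9, 1; Σd² = 24
ρ = 1 − 6·24/(5·24) = 1 − 144/120 = -0.200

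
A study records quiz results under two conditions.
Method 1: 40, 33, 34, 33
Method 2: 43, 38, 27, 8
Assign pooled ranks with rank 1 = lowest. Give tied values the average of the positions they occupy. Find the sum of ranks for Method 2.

17

Sorted (ascending): 8, 27, 33, 33, 34, 38, 40, 43
The 2 values of 33 occupy positions 3–4 → average rank (3+4)/2 = 3.5.
Method 2 values → pooled ranks: 43→8, 38→6, 27→2, 8→1
Rank sum = 8 + 6 + 2 + 1 = 17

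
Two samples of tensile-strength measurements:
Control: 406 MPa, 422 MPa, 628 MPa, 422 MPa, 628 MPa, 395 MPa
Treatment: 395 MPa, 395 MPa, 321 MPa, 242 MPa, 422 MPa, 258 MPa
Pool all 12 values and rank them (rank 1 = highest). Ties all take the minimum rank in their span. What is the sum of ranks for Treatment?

50

Sorted (descending): 628, 628, 422, 422, 422, 406, 395, 395, 395, 321, 258, 242
The 2 values of 628 occupy positions 1–2 → each gets rank 1.
The 3 values of 422 occupy positions 3–5 → each gets rank 3.
The 3 values of 395 occupy positions 7–9 → each gets rank 7.
Treatment values → pooled ranks: 395→7, 395→7, 321→10, 242→12, 422→3, 258→11
Rank sum = 7 + 7 + 10 + 12 + 3 + 11 = 50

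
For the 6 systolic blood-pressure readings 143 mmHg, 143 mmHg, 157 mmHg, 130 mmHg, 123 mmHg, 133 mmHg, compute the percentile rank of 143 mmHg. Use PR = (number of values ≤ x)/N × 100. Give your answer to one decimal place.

N = 6.
Strictly below 143: 3. Equal to 143: 2.
PR = 5/6 × 100 = 83.3

83.3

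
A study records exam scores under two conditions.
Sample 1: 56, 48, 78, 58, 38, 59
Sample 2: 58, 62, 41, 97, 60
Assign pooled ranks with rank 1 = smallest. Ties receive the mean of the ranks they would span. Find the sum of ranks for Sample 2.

35.5

Sorted (ascending): 38, 41, 48, 56, 58, 58, 59, 60, 62, 78, 97
The 2 values of 58 occupy positions 5–6 → average rank (5+6)/2 = 5.5.
Sample 2 values → pooled ranks: 58→5.5, 62→9, 41→2, 97→11, 60→8
Rank sum = 5.5 + 9 + 2 + 11 + 8 = 35.5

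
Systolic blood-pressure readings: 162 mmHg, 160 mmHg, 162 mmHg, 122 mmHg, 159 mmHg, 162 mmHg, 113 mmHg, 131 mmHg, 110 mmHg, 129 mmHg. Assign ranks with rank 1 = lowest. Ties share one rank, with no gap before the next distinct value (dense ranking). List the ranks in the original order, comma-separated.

8, 7, 8, 3, 6, 8, 2, 5, 1, 4

Sorted (ascending): 110, 113, 122, 129, 131, 159, 160, 162, 162, 162
The 3 values of 162 share dense rank 8.
Remaining distinct values take the next consecutive integers.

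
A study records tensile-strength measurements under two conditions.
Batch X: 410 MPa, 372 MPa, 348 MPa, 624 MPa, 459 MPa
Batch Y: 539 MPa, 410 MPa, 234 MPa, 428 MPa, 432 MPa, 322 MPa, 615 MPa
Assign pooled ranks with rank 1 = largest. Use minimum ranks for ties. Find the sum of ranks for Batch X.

31

Sorted (descending): 624, 615, 539, 459, 432, 428, 410, 410, 372, 348, 322, 234
The 2 values of 410 occupy positions 7–8 → each gets rank 7.
Batch X values → pooled ranks: 410→7, 372→9, 348→10, 624→1, 459→4
Rank sum = 7 + 9 + 10 + 1 + 4 = 31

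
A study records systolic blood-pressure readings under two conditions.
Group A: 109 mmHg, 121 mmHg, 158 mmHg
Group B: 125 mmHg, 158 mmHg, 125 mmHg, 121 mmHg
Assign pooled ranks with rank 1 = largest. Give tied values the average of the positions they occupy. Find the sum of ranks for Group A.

Sorted (descending): 158, 158, 125, 125, 121, 121, 109
The 2 values of 158 occupy positions 1–2 → average rank (1+2)/2 = 1.5.
The 2 values of 125 occupy positions 3–4 → average rank (3+4)/2 = 3.5.
The 2 values of 121 occupy positions 5–6 → average rank (5+6)/2 = 5.5.
Group A values → pooled ranks: 109→7, 121→5.5, 158→1.5
Rank sum = 7 + 5.5 + 1.5 = 14

14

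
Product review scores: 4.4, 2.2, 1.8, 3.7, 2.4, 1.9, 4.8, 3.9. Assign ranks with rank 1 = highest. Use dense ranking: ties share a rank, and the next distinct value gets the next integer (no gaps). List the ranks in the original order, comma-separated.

Sorted (descending): 4.8, 4.4, 3.9, 3.7, 2.4, 2.2, 1.9, 1.8
No ties — each value takes its position as its rank.

2, 6, 8, 4, 5, 7, 1, 3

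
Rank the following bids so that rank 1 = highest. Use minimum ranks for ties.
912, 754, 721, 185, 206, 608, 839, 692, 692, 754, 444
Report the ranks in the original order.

Sorted (descending): 912, 839, 754, 754, 721, 692, 692, 608, 444, 206, 185
The 2 values of 754 occupy positions 3–4 → each gets rank 3.
The 2 values of 692 occupy positions 6–7 → each gets rank 6.

1, 3, 5, 11, 10, 8, 2, 6, 6, 3, 9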